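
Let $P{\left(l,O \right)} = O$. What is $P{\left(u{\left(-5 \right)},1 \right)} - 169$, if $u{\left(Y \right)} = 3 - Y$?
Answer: $-168$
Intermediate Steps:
$P{\left(u{\left(-5 \right)},1 \right)} - 169 = 1 - 169 = -168$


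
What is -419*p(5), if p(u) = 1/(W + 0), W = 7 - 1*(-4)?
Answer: -419/11 ≈ -38.091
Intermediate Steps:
W = 11 (W = 7 + 4 = 11)
p(u) = 1/11 (p(u) = 1/(11 + 0) = 1/11)
-419*p(5) = -419*1/11 = -419/11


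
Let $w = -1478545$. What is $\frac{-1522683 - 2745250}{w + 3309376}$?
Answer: $- \frac{4267933}{1830831} \approx -2.3311$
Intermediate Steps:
$\frac{-1522683 - 2745250}{w + 3309376} = \frac{-1522683 - 2745250}{-1478545 + 3309376} = - \frac{4267933}{1830831}$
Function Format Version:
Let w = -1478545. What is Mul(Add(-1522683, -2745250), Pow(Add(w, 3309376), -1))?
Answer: Rational(-4267933, 1830831) ≈ -2.3311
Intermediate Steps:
Mul(Add(-1522683, -2745250), Pow(Add(w, 3309376), -1)) = Mul(Add(-1522683, -2745250), Pow(Add(-1478545, 3309376), -1)) = Mul(-4267933, Pow(1830831, -1)) = Mul(-4267933, Rational(1, 1830831)) = Rational(-4267933, 1830831)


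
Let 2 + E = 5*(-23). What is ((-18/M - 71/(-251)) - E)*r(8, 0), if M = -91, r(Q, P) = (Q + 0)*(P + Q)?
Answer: 171736064/22841 ≈ 7518.8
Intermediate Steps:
r(Q, P) = Q*(P + Q)
E = -117 (E = -2 + 5*(-23) = -2 - 115 = -117)
((-18/M - 71/(-251)) - E)*r(8, 0) = ((-18/(-91) - 71/(-251)) - 1*(-117))*(8*(0 + 8)) = ((-18*(-1/91) - 71*(-1/251)) + 117)*(8*8) = ((18/91 + 71/251) + 117)*64 = (10979/22841 + 117)*64 = (2683376/22841)*64 = 171736064/22841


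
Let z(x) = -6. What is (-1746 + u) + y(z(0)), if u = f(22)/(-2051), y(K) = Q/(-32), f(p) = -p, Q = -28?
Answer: -28633835/16408 ≈ -1745.1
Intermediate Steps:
y(K) = 7/8 (y(K) = -28/(-32) = -28*(-1/32) = 7/8)
u = 22/2051 (u = -1*22/(-2051) = -22*(-1/2051) = 22/2051 ≈ 0.010726)
(-1746 + u) + y(z(0)) = (-1746 + 22/2051) + 7/8 = -3581024/2051 + 7/8 = -28633835/16408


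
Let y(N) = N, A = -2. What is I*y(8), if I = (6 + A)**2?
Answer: 128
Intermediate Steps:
I = 16 (I = (6 - 2)**2 = 4**2 = 16)
I*y(8) = 16*8 = 128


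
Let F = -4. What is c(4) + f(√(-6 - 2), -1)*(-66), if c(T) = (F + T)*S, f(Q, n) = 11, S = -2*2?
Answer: -726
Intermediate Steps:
S = -4
c(T) = 16 - 4*T (c(T) = (-4 + T)*(-4) = 16 - 4*T)
c(4) + f(√(-6 - 2), -1)*(-66) = (16 - 4*4) + 11*(-66) = (16 - 16) - 726 = 0 - 726 = -726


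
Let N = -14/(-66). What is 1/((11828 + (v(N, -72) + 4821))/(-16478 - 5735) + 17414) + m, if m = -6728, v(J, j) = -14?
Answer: -2602394058003/386800547 ≈ -6728.0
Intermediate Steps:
N = 7/33 (N = -14*(-1/66) = 7/33 ≈ 0.21212)
1/((11828 + (v(N, -72) + 4821))/(-16478 - 5735) + 17414) + m = 1/((11828 + (-14 + 4821))/(-16478 - 5735) + 17414) - 6728 = 1/((11828 + 4807)/(-22213) + 17414) - 6728 = 1/(16635*(-1/22213) + 17414) - 6728 = 1/(-16635/22213 + 17414) - 6728 = 1/(386800547/22213) - 6728 = 22213/386800547 - 6728 = -2602394058003/386800547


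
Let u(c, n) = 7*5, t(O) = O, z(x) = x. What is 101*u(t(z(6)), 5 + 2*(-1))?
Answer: 3535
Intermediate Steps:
u(c, n) = 35
101*u(t(z(6)), 5 + 2*(-1)) = 101*35 = 3535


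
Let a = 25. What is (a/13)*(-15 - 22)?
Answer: -925/13 ≈ -71.154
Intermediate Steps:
(a/13)*(-15 - 22) = (25/13)*(-15 - 22) = (25*(1/13))*(-37) = (25/13)*(-37) = -925/13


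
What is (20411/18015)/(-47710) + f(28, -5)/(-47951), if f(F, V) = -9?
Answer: 6756732989/41213675913150 ≈ 0.00016394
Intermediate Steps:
(20411/18015)/(-47710) + f(28, -5)/(-47951) = (20411/18015)/(-47710) - 9/(-47951) = (20411*(1/18015))*(-1/47710) - 9*(-1/47951) = (20411/18015)*(-1/47710) + 9/47951 = -20411/859495650 + 9/47951 = 6756732989/41213675913150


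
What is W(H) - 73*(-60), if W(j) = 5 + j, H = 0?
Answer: 4385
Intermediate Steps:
W(H) - 73*(-60) = (5 + 0) - 73*(-60) = 5 + 4380 = 4385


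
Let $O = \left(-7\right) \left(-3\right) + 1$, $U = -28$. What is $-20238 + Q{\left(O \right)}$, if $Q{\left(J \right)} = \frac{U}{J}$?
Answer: $- \frac{222632}{11} \approx -20239.0$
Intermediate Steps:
$O = 22$ ($O = 21 + 1 = 22$)
$Q{\left(J \right)} = - \frac{28}{J}$
$-20238 + Q{\left(O \right)} = -20238 - \frac{28}{22} = -20238 - \frac{14}{11} = - \frac{222632}{11}$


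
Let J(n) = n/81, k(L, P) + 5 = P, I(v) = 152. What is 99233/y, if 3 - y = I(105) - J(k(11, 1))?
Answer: -8037873/12073 ≈ -665.77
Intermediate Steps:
k(L, P) = -5 + P
J(n) = n/81 (J(n) = n*(1/81) = n/81)
y = -12073/81 (y = 3 - (152 - (-5 + 1)/81) = 3 - (152 - (-4)/81) = 3 - (152 - 1*(-4/81)) = 3 - (152 + 4/81) = 3 - 1*12316/81 = 3 - 12316/81 = -12073/81 ≈ -149.05)
99233/y = 99233/(-12073/81) = 99233*(-81/12073) = -8037873/12073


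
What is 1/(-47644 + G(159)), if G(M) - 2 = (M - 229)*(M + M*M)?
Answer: -1/1828442 ≈ -5.4691e-7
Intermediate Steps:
G(M) = 2 + (-229 + M)*(M + M**2) (G(M) = 2 + (M - 229)*(M + M*M) = 2 + (-229 + M)*(M + M**2))
1/(-47644 + G(159)) = 1/(-47644 + (2 + 159**3 - 229*159 - 228*159**2)) = 1/(-47644 + (2 + 4019679 - 36411 - 228*25281)) = 1/(-47644 + (2 + 4019679 - 36411 - 5764068)) = 1/(-47644 - 1780798) = 1/(-1828442) = -1/1828442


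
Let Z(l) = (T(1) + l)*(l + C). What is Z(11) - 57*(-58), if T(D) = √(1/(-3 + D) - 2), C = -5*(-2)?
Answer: 3537 + 21*I*√10/2 ≈ 3537.0 + 33.204*I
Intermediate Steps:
C = 10
T(D) = √(-2 + 1/(-3 + D))
Z(l) = (10 + l)*(l + I*√10/2) (Z(l) = (√((7 - 2*1)/(-3 + 1)) + l)*(l + 10) = (√((7 - 2)/(-2)) + l)*(10 + l) = (√(-½*5) + l)*(10 + l) = (√(-5/2) + l)*(10 + l) = (I*√10/2 + l)*(10 + l) = (l + I*√10/2)*(10 + l) = (10 + l)*(l + I*√10/2))
Z(11) - 57*(-58) = (11² + 10*11 + 5*I*√10 + (½)*I*11*√10) - 57*(-58) = (121 + 110 + 5*I*√10 + 11*I*√10/2) + 3306 = (231 + 21*I*√10/2) + 3306 = 3537 + 21*I*√10/2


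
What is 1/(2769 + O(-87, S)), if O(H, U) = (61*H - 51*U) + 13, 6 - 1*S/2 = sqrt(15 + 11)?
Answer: -3137/9570265 - 102*sqrt(26)/9570265 ≈ -0.00038213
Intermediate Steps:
S = 12 - 2*sqrt(26) (S = 12 - 2*sqrt(15 + 11) = 12 - 2*sqrt(26) ≈ 1.8020)
O(H, U) = 13 - 51*U + 61*H (O(H, U) = (-51*U + 61*H) + 13 = 13 - 51*U + 61*H)
1/(2769 + O(-87, S)) = 1/(2769 + (13 - 51*(12 - 2*sqrt(26)) + 61*(-87))) = 1/(2769 + (13 + (-612 + 102*sqrt(26)) - 5307)) = 1/(2769 + (-5906 + 102*sqrt(26))) = 1/(-3137 + 102*sqrt(26))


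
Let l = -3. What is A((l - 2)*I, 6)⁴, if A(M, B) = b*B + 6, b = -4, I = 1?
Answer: 104976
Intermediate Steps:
A(M, B) = 6 - 4*B (A(M, B) = -4*B + 6 = 6 - 4*B)
A((l - 2)*I, 6)⁴ = (6 - 4*6)⁴ = (6 - 24)⁴ = (-18)⁴ = 104976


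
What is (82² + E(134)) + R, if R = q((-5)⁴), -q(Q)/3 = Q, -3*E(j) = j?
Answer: 14413/3 ≈ 4804.3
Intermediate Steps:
E(j) = -j/3
q(Q) = -3*Q
R = -1875 (R = -3*(-5)⁴ = -3*625 = -1875)
(82² + E(134)) + R = (82² - ⅓*134) - 1875 = (6724 - 134/3) - 1875 = 20038/3 - 1875 = 14413/3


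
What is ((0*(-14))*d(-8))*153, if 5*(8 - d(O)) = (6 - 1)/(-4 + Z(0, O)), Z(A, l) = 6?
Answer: 0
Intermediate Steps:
d(O) = 15/2 (d(O) = 8 - (6 - 1)/(5*(-4 + 6)) = 8 - 1/2 = 8 - ⅕*5/2 = 8 - ½ = 15/2)
((0*(-14))*d(-8))*153 = ((0*(-14))*(15/2))*153 = (0*(15/2))*153 = 0*153 = 0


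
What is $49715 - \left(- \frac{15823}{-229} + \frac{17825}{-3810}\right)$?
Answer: $\frac{8663927329}{174498} \approx 49651.0$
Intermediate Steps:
$49715 - \left(- \frac{15823}{-229} + \frac{17825}{-3810}\right) = 49715 - \left(\left(-15823\right) \left(- \frac{1}{229}\right) + 17825 \left(- \frac{1}{3810}\right)\right) = 49715 - \left(\frac{15823}{229} - \frac{3565}{762}\right) = 49715 - \frac{11240741}{174498} = \frac{8663927329}{174498}$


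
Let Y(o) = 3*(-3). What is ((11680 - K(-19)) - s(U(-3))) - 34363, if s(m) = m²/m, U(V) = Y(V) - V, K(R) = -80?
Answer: -22597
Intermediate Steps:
Y(o) = -9
U(V) = -9 - V
s(m) = m
((11680 - K(-19)) - s(U(-3))) - 34363 = ((11680 - 1*(-80)) - (-9 - 1*(-3))) - 34363 = ((11680 + 80) - (-9 + 3)) - 34363 = (11760 - 1*(-6)) - 34363 = (11760 + 6) - 34363 = 11766 - 34363 = -22597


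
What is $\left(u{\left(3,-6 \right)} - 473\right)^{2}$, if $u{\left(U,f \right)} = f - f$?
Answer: $223729$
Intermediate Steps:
$u{\left(U,f \right)} = 0$
$\left(u{\left(3,-6 \right)} - 473\right)^{2} = \left(0 - 473\right)^{2} = \left(-473\right)^{2} = 223729$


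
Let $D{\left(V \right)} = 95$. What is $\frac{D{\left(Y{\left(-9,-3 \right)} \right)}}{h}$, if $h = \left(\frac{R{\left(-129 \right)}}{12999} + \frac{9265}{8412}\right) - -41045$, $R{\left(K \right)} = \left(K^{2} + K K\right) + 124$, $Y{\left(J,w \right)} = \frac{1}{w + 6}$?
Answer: $\frac{1154224540}{498730355163} \approx 0.0023143$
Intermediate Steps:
$Y{\left(J,w \right)} = \frac{1}{6 + w}$
$R{\left(K \right)} = 124 + 2 K^{2}$ ($R{\left(K \right)} = \left(K^{2} + K^{2}\right) + 124 = 2 K^{2} + 124 = 124 + 2 K^{2}$)
$h = \frac{498730355163}{12149732}$ ($h = \left(\frac{124 + 2 \left(-129\right)^{2}}{12999} + \frac{9265}{8412}\right) - -41045 = \left(\left(124 + 2 \cdot 16641\right) \frac{1}{12999} + 9265 \cdot \frac{1}{8412}\right) + 41045 = \left(\left(124 + 33282\right) \frac{1}{12999} + \frac{9265}{8412}\right) + 41045 = \left(33406 \cdot \frac{1}{12999} + \frac{9265}{8412}\right) + 41045 = \left(\frac{33406}{12999} + \frac{9265}{8412}\right) + 41045 = \frac{44605223}{12149732} + 41045 = \frac{498730355163}{12149732} \approx 41049.0$)
$\frac{D{\left(Y{\left(-9,-3 \right)} \right)}}{h} = \frac{95}{\frac{498730355163}{12149732}} = 95 \cdot \frac{12149732}{498730355163} = \frac{1154224540}{498730355163}$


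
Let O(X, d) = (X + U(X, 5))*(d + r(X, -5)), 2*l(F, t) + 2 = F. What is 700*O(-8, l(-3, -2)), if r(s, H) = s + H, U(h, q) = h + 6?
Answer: 108500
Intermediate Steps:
l(F, t) = -1 + F/2
U(h, q) = 6 + h
r(s, H) = H + s
O(X, d) = (6 + 2*X)*(-5 + X + d) (O(X, d) = (X + (6 + X))*(d + (-5 + X)) = (6 + 2*X)*(-5 + X + d))
700*O(-8, l(-3, -2)) = 700*(-30 - 4*(-8) + 2*(-8)² + 6*(-1 + (½)*(-3)) + 2*(-8)*(-1 + (½)*(-3))) = 700*(-30 + 32 + 2*64 + 6*(-1 - 3/2) + 2*(-8)*(-1 - 3/2)) = 700*(-30 + 32 + 128 + 6*(-5/2) + 2*(-8)*(-5/2)) = 700*(-30 + 32 + 128 - 15 + 40) = 700*155 = 108500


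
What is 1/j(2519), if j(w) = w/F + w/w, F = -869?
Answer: -79/150 ≈ -0.52667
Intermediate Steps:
j(w) = 1 - w/869 (j(w) = w/(-869) + w/w = w*(-1/869) + 1 = -w/869 + 1 = 1 - w/869)
1/j(2519) = 1/(1 - 1/869*2519) = 1/(1 - 229/79) = 1/(-150/79) = -79/150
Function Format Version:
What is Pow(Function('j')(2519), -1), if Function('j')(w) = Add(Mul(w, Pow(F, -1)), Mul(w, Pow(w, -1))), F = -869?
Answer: Rational(-79, 150) ≈ -0.52667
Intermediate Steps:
Function('j')(w) = Add(1, Mul(Rational(-1, 869), w)) (Function('j')(w) = Add(Mul(w, Pow(-869, -1)), Mul(w, Pow(w, -1))) = Add(Mul(w, Rational(-1, 869)), 1) = Add(Mul(Rational(-1, 869), w), 1) = Add(1, Mul(Rational(-1, 869), w)))
Pow(Function('j')(2519), -1) = Pow(Add(1, Mul(Rational(-1, 869), 2519)), -1) = Pow(Add(1, Rational(-229, 79)), -1) = Pow(Rational(-150, 79), -1) = Rational(-79, 150)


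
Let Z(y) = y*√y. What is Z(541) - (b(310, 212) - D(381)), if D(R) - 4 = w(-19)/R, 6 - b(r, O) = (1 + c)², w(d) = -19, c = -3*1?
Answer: 743/381 + 541*√541 ≈ 12585.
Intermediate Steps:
c = -3
b(r, O) = 2 (b(r, O) = 6 - (1 - 3)² = 6 - 1*(-2)² = 6 - 1*4 = 6 - 4 = 2)
D(R) = 4 - 19/R
Z(y) = y^(3/2)
Z(541) - (b(310, 212) - D(381)) = 541^(3/2) - (2 - (4 - 19/381)) = 541*√541 - (2 - (4 - 19*1/381)) = 541*√541 - (2 - (4 - 19/381)) = 541*√541 - (2 - 1*1505/381) = 541*√541 - (2 - 1505/381) = 541*√541 - 1*(-743/381) = 541*√541 + 743/381 = 743/381 + 541*√541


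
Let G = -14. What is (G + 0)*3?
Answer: -42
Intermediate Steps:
(G + 0)*3 = (-14 + 0)*3 = -14*3 = -42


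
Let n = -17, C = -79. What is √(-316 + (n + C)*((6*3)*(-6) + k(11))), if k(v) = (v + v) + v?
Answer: 2*√1721 ≈ 82.970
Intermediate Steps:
k(v) = 3*v (k(v) = 2*v + v = 3*v)
√(-316 + (n + C)*((6*3)*(-6) + k(11))) = √(-316 + (-17 - 79)*((6*3)*(-6) + 3*11)) = √(-316 - 96*(18*(-6) + 33)) = √(-316 - 96*(-108 + 33)) = √(-316 - 96*(-75)) = √(-316 + 7200) = √6884 = 2*√1721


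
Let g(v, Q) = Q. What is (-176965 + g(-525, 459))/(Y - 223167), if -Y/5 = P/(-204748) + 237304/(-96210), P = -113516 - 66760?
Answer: 43461966118131/54949587718265 ≈ 0.79094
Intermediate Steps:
P = -180276
Y = 3905395679/492470127 (Y = -5*(-180276/(-204748) + 237304/(-96210)) = -5*(-180276*(-1/204748) + 237304*(-1/96210)) = -5*(45069/51187 - 118652/48105) = -5*(-3905395679/2462350635) = 3905395679/492470127 ≈ 7.9302)
(-176965 + g(-525, 459))/(Y - 223167) = (-176965 + 459)/(3905395679/492470127 - 223167) = -176506/(-109899175436530/492470127) = -176506*(-492470127/109899175436530) = 43461966118131/54949587718265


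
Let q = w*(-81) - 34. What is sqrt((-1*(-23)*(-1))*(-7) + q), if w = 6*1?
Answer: I*sqrt(359) ≈ 18.947*I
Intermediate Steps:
w = 6
q = -520 (q = 6*(-81) - 34 = -486 - 34 = -520)
sqrt((-1*(-23)*(-1))*(-7) + q) = sqrt((-1*(-23)*(-1))*(-7) - 520) = sqrt((23*(-1))*(-7) - 520) = sqrt(-23*(-7) - 520) = sqrt(161 - 520) = sqrt(-359) = I*sqrt(359)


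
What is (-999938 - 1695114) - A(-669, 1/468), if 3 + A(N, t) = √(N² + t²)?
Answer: -2695049 - √98026600465/468 ≈ -2.6957e+6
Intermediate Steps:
A(N, t) = -3 + √(N² + t²)
(-999938 - 1695114) - A(-669, 1/468) = (-999938 - 1695114) - (-3 + √((-669)² + (1/468)²)) = -2695052 - (-3 + √(447561 + (1/468)²)) = -2695052 - (-3 + √(447561 + 1/219024)) = -2695052 - (-3 + √(98026600465/219024)) = -2695052 - (-3 + √98026600465/468) = -2695052 + (3 - √98026600465/468) = -2695049 - √98026600465/468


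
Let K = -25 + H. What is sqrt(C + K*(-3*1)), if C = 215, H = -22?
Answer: 2*sqrt(89) ≈ 18.868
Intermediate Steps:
K = -47 (K = -25 - 22 = -47)
sqrt(C + K*(-3*1)) = sqrt(215 - (-141)) = sqrt(215 - 47*(-3)) = sqrt(215 + 141) = sqrt(356) = 2*sqrt(89)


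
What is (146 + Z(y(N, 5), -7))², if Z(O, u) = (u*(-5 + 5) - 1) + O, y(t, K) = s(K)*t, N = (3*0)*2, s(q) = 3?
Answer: 21025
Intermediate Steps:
N = 0 (N = 0*2 = 0)
y(t, K) = 3*t
Z(O, u) = -1 + O (Z(O, u) = (u*0 - 1) + O = (0 - 1) + O = -1 + O)
(146 + Z(y(N, 5), -7))² = (146 + (-1 + 3*0))² = (146 + (-1 + 0))² = (146 - 1)² = 145² = 21025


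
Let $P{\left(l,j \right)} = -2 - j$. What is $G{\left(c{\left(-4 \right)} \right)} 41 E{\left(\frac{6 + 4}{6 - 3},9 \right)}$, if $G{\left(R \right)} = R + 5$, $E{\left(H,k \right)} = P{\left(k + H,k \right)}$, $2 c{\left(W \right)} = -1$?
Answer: $- \frac{4059}{2} \approx -2029.5$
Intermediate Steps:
$c{\left(W \right)} = - \frac{1}{2}$ ($c{\left(W \right)} = \frac{1}{2} \left(-1\right) = - \frac{1}{2}$)
$E{\left(H,k \right)} = -2 - k$
$G{\left(R \right)} = 5 + R$
$G{\left(c{\left(-4 \right)} \right)} 41 E{\left(\frac{6 + 4}{6 - 3},9 \right)} = \left(5 - \frac{1}{2}\right) 41 \left(-2 - 9\right) = \frac{9}{2} \cdot 41 \left(-2 - 9\right) = \frac{369}{2} \left(-11\right) = - \frac{4059}{2}$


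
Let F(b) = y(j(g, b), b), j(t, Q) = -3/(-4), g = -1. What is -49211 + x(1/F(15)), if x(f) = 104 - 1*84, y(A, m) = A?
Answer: -49191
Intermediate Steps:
j(t, Q) = ¾ (j(t, Q) = -3*(-¼) = ¾)
F(b) = ¾
x(f) = 20 (x(f) = 104 - 84 = 20)
-49211 + x(1/F(15)) = -49211 + 20 = -49191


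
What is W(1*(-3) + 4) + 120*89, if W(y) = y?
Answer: 10681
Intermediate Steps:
W(1*(-3) + 4) + 120*89 = (1*(-3) + 4) + 120*89 = (-3 + 4) + 10680 = 1 + 10680 = 10681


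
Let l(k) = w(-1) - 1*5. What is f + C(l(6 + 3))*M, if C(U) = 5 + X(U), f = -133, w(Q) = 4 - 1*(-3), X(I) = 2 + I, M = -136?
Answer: -1357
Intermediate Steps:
w(Q) = 7 (w(Q) = 4 + 3 = 7)
l(k) = 2 (l(k) = 7 - 1*5 = 7 - 5 = 2)
C(U) = 7 + U (C(U) = 5 + (2 + U) = 7 + U)
f + C(l(6 + 3))*M = -133 + (7 + 2)*(-136) = -133 + 9*(-136) = -133 - 1224 = -1357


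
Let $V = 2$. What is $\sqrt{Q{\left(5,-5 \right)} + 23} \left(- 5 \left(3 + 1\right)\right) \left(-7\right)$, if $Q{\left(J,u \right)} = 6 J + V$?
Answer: $140 \sqrt{55} \approx 1038.3$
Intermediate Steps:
$Q{\left(J,u \right)} = 2 + 6 J$ ($Q{\left(J,u \right)} = 6 J + 2 = 2 + 6 J$)
$\sqrt{Q{\left(5,-5 \right)} + 23} \left(- 5 \left(3 + 1\right)\right) \left(-7\right) = \sqrt{\left(2 + 6 \cdot 5\right) + 23} \left(- 5 \left(3 + 1\right)\right) \left(-7\right) = \sqrt{\left(2 + 30\right) + 23} \left(\left(-5\right) 4\right) \left(-7\right) = \sqrt{32 + 23} \left(-20\right) \left(-7\right) = \sqrt{55} \left(-20\right) \left(-7\right) = - 20 \sqrt{55} \left(-7\right) = 140 \sqrt{55}$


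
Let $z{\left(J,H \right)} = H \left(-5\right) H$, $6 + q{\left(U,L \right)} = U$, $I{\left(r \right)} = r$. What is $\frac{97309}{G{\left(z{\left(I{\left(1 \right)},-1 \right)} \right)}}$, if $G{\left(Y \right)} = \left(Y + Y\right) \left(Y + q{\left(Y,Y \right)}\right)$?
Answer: $\frac{97309}{160} \approx 608.18$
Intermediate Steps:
$q{\left(U,L \right)} = -6 + U$
$z{\left(J,H \right)} = - 5 H^{2}$ ($z{\left(J,H \right)} = - 5 H H = - 5 H^{2}$)
$G{\left(Y \right)} = 2 Y \left(-6 + 2 Y\right)$ ($G{\left(Y \right)} = \left(Y + Y\right) \left(Y + \left(-6 + Y\right)\right) = 2 Y \left(-6 + 2 Y\right)$)
$\frac{97309}{G{\left(z{\left(I{\left(1 \right)},-1 \right)} \right)}} = \frac{97309}{4 \left(- 5 \left(-1\right)^{2}\right) \left(-3 - 5 \left(-1\right)^{2}\right)} = \frac{97309}{4 \left(\left(-5\right) 1\right) \left(-3 - 5\right)} = \frac{97309}{4 \left(-5\right) \left(-3 - 5\right)} = \frac{97309}{4 \left(-5\right) \left(-8\right)} = \frac{97309}{160}$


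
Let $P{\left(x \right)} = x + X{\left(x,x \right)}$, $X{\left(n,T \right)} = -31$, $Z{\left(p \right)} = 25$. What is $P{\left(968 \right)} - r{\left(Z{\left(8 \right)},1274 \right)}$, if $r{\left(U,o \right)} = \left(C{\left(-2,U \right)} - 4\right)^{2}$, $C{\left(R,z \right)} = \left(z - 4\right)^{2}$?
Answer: $-190032$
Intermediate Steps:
$C{\left(R,z \right)} = \left(-4 + z\right)^{2}$
$P{\left(x \right)} = -31 + x$ ($P{\left(x \right)} = x - 31 = -31 + x$)
$r{\left(U,o \right)} = \left(-4 + \left(-4 + U\right)^{2}\right)^{2}$ ($r{\left(U,o \right)} = \left(\left(-4 + U\right)^{2} - 4\right)^{2} = \left(-4 + \left(-4 + U\right)^{2}\right)^{2}$)
$P{\left(968 \right)} - r{\left(Z{\left(8 \right)},1274 \right)} = \left(-31 + 968\right) - \left(-4 + \left(-4 + 25\right)^{2}\right)^{2} = 937 - \left(-4 + 21^{2}\right)^{2} = 937 - \left(-4 + 441\right)^{2} = 937 - 437^{2} = 937 - 190969 = -190032$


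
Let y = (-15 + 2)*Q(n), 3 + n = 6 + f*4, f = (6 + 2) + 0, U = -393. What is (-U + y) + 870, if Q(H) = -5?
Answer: 1328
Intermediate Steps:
f = 8 (f = 8 + 0 = 8)
n = 35 (n = -3 + (6 + 8*4) = -3 + (6 + 32) = -3 + 38 = 35)
y = 65 (y = (-15 + 2)*(-5) = -13*(-5) = 65)
(-U + y) + 870 = (-1*(-393) + 65) + 870 = (393 + 65) + 870 = 458 + 870 = 1328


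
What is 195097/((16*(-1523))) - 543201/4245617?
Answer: -841543861817/103457195056 ≈ -8.1342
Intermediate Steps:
195097/((16*(-1523))) - 543201/4245617 = 195097/(-24368) - 543201*1/4245617 = 195097*(-1/24368) - 543201/4245617 = -195097/24368 - 543201/4245617 = -841543861817/103457195056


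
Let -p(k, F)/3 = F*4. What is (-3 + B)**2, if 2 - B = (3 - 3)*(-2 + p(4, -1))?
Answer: 1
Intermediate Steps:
p(k, F) = -12*F (p(k, F) = -3*F*4 = -12*F)
B = 2 (B = 2 - (3 - 3)*(-2 - 12*(-1)) = 2 - 0*(-2 + 12) = 2 - 0*10 = 2 - 1*0 = 2 + 0 = 2)
(-3 + B)**2 = (-3 + 2)**2 = (-1)**2 = 1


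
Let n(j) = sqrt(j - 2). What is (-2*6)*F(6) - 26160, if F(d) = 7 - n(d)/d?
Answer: -26240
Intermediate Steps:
n(j) = sqrt(-2 + j)
F(d) = 7 - sqrt(-2 + d)/d
(-2*6)*F(6) - 26160 = (-2*6)*(7 - 1*sqrt(-2 + 6)/6) - 26160 = -12*(7 - 1*1/6*sqrt(4)) - 26160 = -12*(7 - 1*1/6*2) - 26160 = -12*(7 - 1/3) - 26160 = -12*20/3 - 26160 = -80 - 26160 = -26240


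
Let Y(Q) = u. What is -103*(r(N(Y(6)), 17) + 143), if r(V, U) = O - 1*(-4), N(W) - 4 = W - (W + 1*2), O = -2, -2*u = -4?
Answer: -14935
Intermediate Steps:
u = 2 (u = -½*(-4) = 2)
Y(Q) = 2
N(W) = 2 (N(W) = 4 + (W - (W + 1*2)) = 4 + (W - (W + 2)) = 4 + (W - (2 + W)) = 4 + (W + (-2 - W)) = 4 - 2 = 2)
r(V, U) = 2 (r(V, U) = -2 - 1*(-4) = -2 + 4 = 2)
-103*(r(N(Y(6)), 17) + 143) = -103*(2 + 143) = -103*145 = -14935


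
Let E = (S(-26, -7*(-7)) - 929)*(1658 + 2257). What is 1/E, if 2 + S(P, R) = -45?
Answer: -1/3821040 ≈ -2.6171e-7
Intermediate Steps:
S(P, R) = -47 (S(P, R) = -2 - 45 = -47)
E = -3821040 (E = (-47 - 929)*(1658 + 2257) = -976*3915 = -3821040)
1/E = 1/(-3821040) = -1/3821040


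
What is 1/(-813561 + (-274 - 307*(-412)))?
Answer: -1/687351 ≈ -1.4549e-6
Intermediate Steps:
1/(-813561 + (-274 - 307*(-412))) = 1/(-813561 + (-274 + 126484)) = 1/(-813561 + 126210) = 1/(-687351) = -1/687351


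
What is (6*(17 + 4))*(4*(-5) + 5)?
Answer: -1890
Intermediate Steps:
(6*(17 + 4))*(4*(-5) + 5) = (6*21)*(-20 + 5) = 126*(-15) = -1890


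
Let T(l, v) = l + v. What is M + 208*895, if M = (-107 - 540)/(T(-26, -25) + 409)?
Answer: 66644633/358 ≈ 1.8616e+5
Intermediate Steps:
M = -647/358 (M = (-107 - 540)/((-26 - 25) + 409) = -647/(-51 + 409) = -647/358 ≈ -1.8073)
M + 208*895 = -647/358 + 208*895 = -647/358 + 186160 = 66644633/358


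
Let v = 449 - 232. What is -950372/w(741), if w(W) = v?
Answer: -950372/217 ≈ -4379.6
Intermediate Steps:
v = 217
w(W) = 217
-950372/w(741) = -950372/217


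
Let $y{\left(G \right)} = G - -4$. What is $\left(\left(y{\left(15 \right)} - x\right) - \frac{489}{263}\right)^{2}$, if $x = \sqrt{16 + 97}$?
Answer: $\frac{28138161}{69169} - \frac{9016 \sqrt{113}}{263} \approx 42.387$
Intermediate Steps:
$y{\left(G \right)} = 4 + G$ ($y{\left(G \right)} = G + 4 = 4 + G$)
$x = \sqrt{113} \approx 10.63$
$\left(\left(y{\left(15 \right)} - x\right) - \frac{489}{263}\right)^{2} = \left(\left(\left(4 + 15\right) - \sqrt{113}\right) - \frac{489}{263}\right)^{2} = \left(\left(19 - \sqrt{113}\right) - \frac{489}{263}\right)^{2} = \left(\frac{4508}{263} - \sqrt{113}\right)^{2}$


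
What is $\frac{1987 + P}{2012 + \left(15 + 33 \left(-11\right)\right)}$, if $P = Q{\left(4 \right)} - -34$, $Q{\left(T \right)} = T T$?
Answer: $\frac{2037}{1664} \approx 1.2242$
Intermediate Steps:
$Q{\left(T \right)} = T^{2}$
$P = 50$ ($P = 4^{2} - -34 = 16 + 34 = 50$)
$\frac{1987 + P}{2012 + \left(15 + 33 \left(-11\right)\right)} = \frac{1987 + 50}{2012 + \left(15 + 33 \left(-11\right)\right)} = \frac{2037}{2012 + \left(15 - 363\right)} = \frac{2037}{2012 - 348} = \frac{2037}{1664}$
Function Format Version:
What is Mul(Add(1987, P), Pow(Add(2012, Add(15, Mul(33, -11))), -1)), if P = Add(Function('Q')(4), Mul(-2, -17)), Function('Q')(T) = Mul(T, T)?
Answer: Rational(2037, 1664) ≈ 1.2242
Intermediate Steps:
Function('Q')(T) = Pow(T, 2)
P = 50 (P = Add(Pow(4, 2), Mul(-2, -17)) = Add(16, 34) = 50)
Mul(Add(1987, P), Pow(Add(2012, Add(15, Mul(33, -11))), -1)) = Mul(Add(1987, 50), Pow(Add(2012, Add(15, Mul(33, -11))), -1)) = Mul(2037, Pow(Add(2012, Add(15, -363)), -1)) = Mul(2037, Pow(Add(2012, -348), -1)) = Mul(2037, Pow(1664, -1)) = Mul(2037, Rational(1, 1664)) = Rational(2037, 1664)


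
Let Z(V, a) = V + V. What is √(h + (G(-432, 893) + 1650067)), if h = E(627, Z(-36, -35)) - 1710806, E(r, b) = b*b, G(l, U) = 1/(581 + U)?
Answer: I*√120703013706/1474 ≈ 235.7*I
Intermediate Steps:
Z(V, a) = 2*V
E(r, b) = b²
h = -1705622 (h = (2*(-36))² - 1710806 = (-72)² - 1710806 = 5184 - 1710806 = -1705622)
√(h + (G(-432, 893) + 1650067)) = √(-1705622 + (1/(581 + 893) + 1650067)) = √(-1705622 + (1/1474 + 1650067)) = √(-1705622 + 2432198759/1474) = √(-81888069/1474) = I*√120703013706/1474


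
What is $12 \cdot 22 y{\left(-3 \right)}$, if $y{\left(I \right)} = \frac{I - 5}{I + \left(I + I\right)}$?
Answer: $\frac{704}{3} \approx 234.67$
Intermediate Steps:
$y{\left(I \right)} = \frac{-5 + I}{3 I}$ ($y{\left(I \right)} = \frac{-5 + I}{I + 2 I} = \frac{-5 + I}{3 I}$)
$12 \cdot 22 y{\left(-3 \right)} = 12 \cdot 22 \frac{-5 - 3}{3 \left(-3\right)} = 264 \cdot \frac{1}{3} \left(- \frac{1}{3}\right) \left(-8\right) = 264 \cdot \frac{8}{9} = \frac{704}{3}$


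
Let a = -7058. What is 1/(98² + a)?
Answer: 1/2546 ≈ 0.00039277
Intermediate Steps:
1/(98² + a) = 1/(98² - 7058) = 1/(9604 - 7058) = 1/2546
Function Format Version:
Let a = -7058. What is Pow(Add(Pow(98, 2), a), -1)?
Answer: Rational(1, 2546) ≈ 0.00039277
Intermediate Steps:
Pow(Add(Pow(98, 2), a), -1) = Pow(Add(Pow(98, 2), -7058), -1) = Pow(Add(9604, -7058), -1) = Pow(2546, -1) = Rational(1, 2546)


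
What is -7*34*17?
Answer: -4046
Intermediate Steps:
-7*34*17 = -238*17 = -4046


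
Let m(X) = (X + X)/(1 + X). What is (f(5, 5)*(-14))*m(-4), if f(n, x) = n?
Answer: -560/3 ≈ -186.67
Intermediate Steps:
m(X) = 2*X/(1 + X) (m(X) = (2*X)/(1 + X) = 2*X/(1 + X))
(f(5, 5)*(-14))*m(-4) = (5*(-14))*(2*(-4)/(1 - 4)) = -140*(-4)/(-3) = -140*(-4)*(-1)/3 = -70*8/3 = -560/3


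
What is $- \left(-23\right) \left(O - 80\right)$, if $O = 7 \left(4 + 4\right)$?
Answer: $-552$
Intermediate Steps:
$O = 56$ ($O = 7 \cdot 8 = 56$)
$- \left(-23\right) \left(O - 80\right) = - \left(-23\right) \left(56 - 80\right) = - \left(-23\right) \left(-24\right) = \left(-1\right) 552 = -552$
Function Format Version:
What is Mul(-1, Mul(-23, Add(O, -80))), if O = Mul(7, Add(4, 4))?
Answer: -552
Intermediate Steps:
O = 56 (O = Mul(7, 8) = 56)
Mul(-1, Mul(-23, Add(O, -80))) = Mul(-1, Mul(-23, Add(56, -80))) = Mul(-1, Mul(-23, -24)) = Mul(-1, 552) = -552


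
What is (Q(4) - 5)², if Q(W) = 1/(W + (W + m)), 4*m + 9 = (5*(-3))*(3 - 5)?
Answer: 68121/2809 ≈ 24.251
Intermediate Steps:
m = 21/4 (m = -9/4 + ((5*(-3))*(3 - 5))/4 = -9/4 + (-15*(-2))/4 = -9/4 + (¼)*30 = -9/4 + 15/2 = 21/4 ≈ 5.2500)
Q(W) = 1/(21/4 + 2*W) (Q(W) = 1/(W + (W + 21/4)) = 1/(W + (21/4 + W)) = 1/(21/4 + 2*W))
(Q(4) - 5)² = (4/(21 + 8*4) - 5)² = (4/(21 + 32) - 5)² = (4/53 - 5)² = (-261/53)² = 68121/2809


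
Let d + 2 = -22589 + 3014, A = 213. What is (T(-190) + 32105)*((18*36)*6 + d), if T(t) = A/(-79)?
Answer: -39788590498/79 ≈ -5.0365e+8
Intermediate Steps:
d = -19577 (d = -2 + (-22589 + 3014) = -2 - 19575 = -19577)
T(t) = -213/79 (T(t) = 213/(-79) = 213*(-1/79) = -213/79)
(T(-190) + 32105)*((18*36)*6 + d) = (-213/79 + 32105)*((18*36)*6 - 19577) = 2536082*(648*6 - 19577)/79 = 2536082*(3888 - 19577)/79 = (2536082/79)*(-15689) = -39788590498/79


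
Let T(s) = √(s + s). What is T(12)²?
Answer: 24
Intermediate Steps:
T(s) = √2*√s (T(s) = √(2*s) = √2*√s)
T(12)² = (√2*√12)² = (√2*(2*√3))² = (2*√6)² = 24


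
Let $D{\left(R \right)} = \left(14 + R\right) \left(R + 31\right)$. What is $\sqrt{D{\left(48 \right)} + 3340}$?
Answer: $\sqrt{8238} \approx 90.763$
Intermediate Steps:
$D{\left(R \right)} = \left(14 + R\right) \left(31 + R\right)$
$\sqrt{D{\left(48 \right)} + 3340} = \sqrt{\left(434 + 48^{2} + 45 \cdot 48\right) + 3340} = \sqrt{\left(434 + 2304 + 2160\right) + 3340} = \sqrt{4898 + 3340} = \sqrt{8238}$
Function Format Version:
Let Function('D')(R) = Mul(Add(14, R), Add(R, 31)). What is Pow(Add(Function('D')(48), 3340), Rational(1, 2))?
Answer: Pow(8238, Rational(1, 2)) ≈ 90.763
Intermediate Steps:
Function('D')(R) = Mul(Add(14, R), Add(31, R))
Pow(Add(Function('D')(48), 3340), Rational(1, 2)) = Pow(Add(Add(434, Pow(48, 2), Mul(45, 48)), 3340), Rational(1, 2)) = Pow(Add(Add(434, 2304, 2160), 3340), Rational(1, 2)) = Pow(Add(4898, 3340), Rational(1, 2)) = Pow(8238, Rational(1, 2))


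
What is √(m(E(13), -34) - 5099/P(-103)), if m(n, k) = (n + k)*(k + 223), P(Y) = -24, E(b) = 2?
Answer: I*√840318/12 ≈ 76.391*I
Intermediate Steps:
m(n, k) = (223 + k)*(k + n) (m(n, k) = (k + n)*(223 + k) = (223 + k)*(k + n))
√(m(E(13), -34) - 5099/P(-103)) = √(((-34)² + 223*(-34) + 223*2 - 34*2) - 5099/(-24)) = √((1156 - 7582 + 446 - 68) - 5099*(-1/24)) = √(-6048 + 5099/24) = √(-140053/24) = I*√840318/12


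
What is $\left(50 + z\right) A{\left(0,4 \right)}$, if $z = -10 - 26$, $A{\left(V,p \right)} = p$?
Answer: $56$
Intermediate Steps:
$z = -36$
$\left(50 + z\right) A{\left(0,4 \right)} = \left(50 - 36\right) 4 = 14 \cdot 4 = 56$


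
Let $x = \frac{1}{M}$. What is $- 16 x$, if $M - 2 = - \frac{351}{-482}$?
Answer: $- \frac{7712}{1315} \approx -5.8646$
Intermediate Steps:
$M = \frac{1315}{482}$ ($M = 2 - \frac{351}{-482} = 2 - - \frac{351}{482} = 2 + \frac{351}{482} = \frac{1315}{482} \approx 2.7282$)
$x = \frac{482}{1315}$ ($x = \frac{1}{\frac{1315}{482}} = \frac{482}{1315} \approx 0.36654$)
$- 16 x = \left(-16\right) \frac{482}{1315} = - \frac{7712}{1315}$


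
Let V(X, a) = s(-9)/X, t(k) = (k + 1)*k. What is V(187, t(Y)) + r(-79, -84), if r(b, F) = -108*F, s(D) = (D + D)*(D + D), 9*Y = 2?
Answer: 1696788/187 ≈ 9073.7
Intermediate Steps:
Y = 2/9 (Y = (1/9)*2 = 2/9 ≈ 0.22222)
s(D) = 4*D**2 (s(D) = (2*D)*(2*D) = 4*D**2)
t(k) = k*(1 + k) (t(k) = (1 + k)*k = k*(1 + k))
V(X, a) = 324/X (V(X, a) = (4*(-9)**2)/X = (4*81)/X = 324/X)
V(187, t(Y)) + r(-79, -84) = 324/187 - 108*(-84) = 324*(1/187) + 9072 = 324/187 + 9072 = 1696788/187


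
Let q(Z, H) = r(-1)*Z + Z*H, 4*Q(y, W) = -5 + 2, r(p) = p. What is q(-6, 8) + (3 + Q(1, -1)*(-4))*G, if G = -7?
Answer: -84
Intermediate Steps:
Q(y, W) = -¾ (Q(y, W) = (-5 + 2)/4 = (¼)*(-3) = -¾)
q(Z, H) = -Z + H*Z (q(Z, H) = -Z + Z*H = -Z + H*Z)
q(-6, 8) + (3 + Q(1, -1)*(-4))*G = -6*(-1 + 8) + (3 - ¾*(-4))*(-7) = -6*7 + (3 + 3)*(-7) = -42 + 6*(-7) = -42 - 42 = -84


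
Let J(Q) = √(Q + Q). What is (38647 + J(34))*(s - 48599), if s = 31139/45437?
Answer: -12191260326104/6491 - 4416323248*√17/45437 ≈ -1.8786e+9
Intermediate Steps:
s = 31139/45437 (s = 31139*(1/45437) = 31139/45437 ≈ 0.68532)
J(Q) = √2*√Q (J(Q) = √(2*Q) = √2*√Q)
(38647 + J(34))*(s - 48599) = (38647 + √2*√34)*(31139/45437 - 48599) = (38647 + 2*√17)*(-2208161624/45437) = -12191260326104/6491 - 4416323248*√17/45437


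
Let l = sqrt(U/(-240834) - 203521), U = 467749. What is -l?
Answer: -I*sqrt(11804537336835342)/240834 ≈ -451.14*I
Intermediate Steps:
l = I*sqrt(11804537336835342)/240834 (l = sqrt(467749/(-240834) - 203521) = sqrt(467749*(-1/240834) - 203521) = sqrt(-467749/240834 - 203521) = sqrt(-49015244263/240834) = I*sqrt(11804537336835342)/240834 ≈ 451.14*I)
-l = -I*sqrt(11804537336835342)/240834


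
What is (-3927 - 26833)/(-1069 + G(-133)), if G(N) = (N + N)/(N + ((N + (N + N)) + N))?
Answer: 153800/5343 ≈ 28.785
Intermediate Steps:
G(N) = ⅖ (G(N) = (2*N)/(N + ((N + 2*N) + N)) = (2*N)/(N + (3*N + N)) = (2*N)/(N + 4*N) = (2*N)/((5*N)) = (2*N)*(1/(5*N)) = ⅖)
(-3927 - 26833)/(-1069 + G(-133)) = (-3927 - 26833)/(-1069 + ⅖) = -30760/(-5343/5) = -30760*(-5/5343) = 153800/5343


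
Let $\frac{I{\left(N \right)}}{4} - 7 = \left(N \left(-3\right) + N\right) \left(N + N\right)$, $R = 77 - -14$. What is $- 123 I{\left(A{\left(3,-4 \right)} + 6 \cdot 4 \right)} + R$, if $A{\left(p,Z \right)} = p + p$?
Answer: $1767847$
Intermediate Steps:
$A{\left(p,Z \right)} = 2 p$
$R = 91$ ($R = 77 + 14 = 91$)
$I{\left(N \right)} = 28 - 16 N^{2}$ ($I{\left(N \right)} = 28 + 4 \left(N \left(-3\right) + N\right) \left(N + N\right) = 28 + 4 \left(- 3 N + N\right) 2 N = 28 + 4 - 2 N 2 N = 28 + 4 \left(- 4 N^{2}\right) = 28 - 16 N^{2}$)
$- 123 I{\left(A{\left(3,-4 \right)} + 6 \cdot 4 \right)} + R = - 123 \left(28 - 16 \left(2 \cdot 3 + 6 \cdot 4\right)^{2}\right) + 91 = - 123 \left(28 - 16 \left(6 + 24\right)^{2}\right) + 91 = - 123 \left(28 - 16 \cdot 30^{2}\right) + 91 = - 123 \left(28 - 14400\right) + 91 = \left(-123\right) \left(-14372\right) + 91 = 1767756 + 91 = 1767847$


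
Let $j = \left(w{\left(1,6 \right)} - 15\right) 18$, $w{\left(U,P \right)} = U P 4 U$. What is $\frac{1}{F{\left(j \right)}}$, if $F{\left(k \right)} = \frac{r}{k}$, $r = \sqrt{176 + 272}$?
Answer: $\frac{81 \sqrt{7}}{28} \approx 7.6538$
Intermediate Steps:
$w{\left(U,P \right)} = 4 P U^{2}$ ($w{\left(U,P \right)} = P U 4 U = 4 P U U = 4 P U^{2}$)
$r = 8 \sqrt{7}$ ($r = \sqrt{448} = 8 \sqrt{7} \approx 21.166$)
$j = 162$ ($j = \left(4 \cdot 6 \cdot 1^{2} - 15\right) 18 = \left(4 \cdot 6 \cdot 1 - 15\right) 18 = \left(24 - 15\right) 18 = 9 \cdot 18 = 162$)
$F{\left(k \right)} = \frac{8 \sqrt{7}}{k}$
$\frac{1}{F{\left(j \right)}} = \frac{1}{8 \sqrt{7} \cdot \frac{1}{162}} = \frac{1}{\frac{4}{81} \sqrt{7}} = \frac{81 \sqrt{7}}{28}$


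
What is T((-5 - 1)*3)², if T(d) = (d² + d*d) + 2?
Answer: 422500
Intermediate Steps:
T(d) = 2 + 2*d² (T(d) = (d² + d²) + 2 = 2*d² + 2 = 2 + 2*d²)
T((-5 - 1)*3)² = (2 + 2*((-5 - 1)*3)²)² = (2 + 2*(-6*3)²)² = (2 + 2*(-18)²)² = (2 + 2*324)² = (2 + 648)² = 650² = 422500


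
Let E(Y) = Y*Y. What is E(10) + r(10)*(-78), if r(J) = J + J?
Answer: -1460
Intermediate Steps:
r(J) = 2*J
E(Y) = Y**2
E(10) + r(10)*(-78) = 10**2 + (2*10)*(-78) = 100 + 20*(-78) = 100 - 1560 = -1460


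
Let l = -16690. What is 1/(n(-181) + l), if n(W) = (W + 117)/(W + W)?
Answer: -181/3020858 ≈ -5.9917e-5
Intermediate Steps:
n(W) = (117 + W)/(2*W) (n(W) = (117 + W)/((2*W)) = (117 + W)*(1/(2*W)) = (117 + W)/(2*W))
1/(n(-181) + l) = 1/((½)*(117 - 181)/(-181) - 16690) = 1/((½)*(-1/181)*(-64) - 16690) = 1/(32/181 - 16690) = 1/(-3020858/181) = -181/3020858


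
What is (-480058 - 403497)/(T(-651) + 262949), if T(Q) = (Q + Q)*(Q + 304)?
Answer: -883555/714743 ≈ -1.2362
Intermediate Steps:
T(Q) = 2*Q*(304 + Q) (T(Q) = (2*Q)*(304 + Q) = 2*Q*(304 + Q))
(-480058 - 403497)/(T(-651) + 262949) = (-480058 - 403497)/(2*(-651)*(304 - 651) + 262949) = -883555/(2*(-651)*(-347) + 262949) = -883555/(451794 + 262949) = -883555/714743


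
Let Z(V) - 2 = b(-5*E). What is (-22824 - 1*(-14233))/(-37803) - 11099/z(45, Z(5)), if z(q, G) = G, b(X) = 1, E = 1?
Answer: -46616636/12601 ≈ -3699.4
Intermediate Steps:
Z(V) = 3 (Z(V) = 2 + 1 = 3)
(-22824 - 1*(-14233))/(-37803) - 11099/z(45, Z(5)) = (-22824 - 1*(-14233))/(-37803) - 11099/3 = (-22824 + 14233)*(-1/37803) - 11099*⅓ = -8591*(-1/37803) - 11099/3 = 8591/37803 - 11099/3 = -46616636/12601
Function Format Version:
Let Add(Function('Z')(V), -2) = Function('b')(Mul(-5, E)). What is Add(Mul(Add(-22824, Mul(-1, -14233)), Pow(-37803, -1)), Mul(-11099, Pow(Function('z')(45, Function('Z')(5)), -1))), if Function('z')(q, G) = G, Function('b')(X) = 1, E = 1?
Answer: Rational(-46616636, 12601) ≈ -3699.4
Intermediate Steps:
Function('Z')(V) = 3 (Function('Z')(V) = Add(2, 1) = 3)
Add(Mul(Add(-22824, Mul(-1, -14233)), Pow(-37803, -1)), Mul(-11099, Pow(Function('z')(45, Function('Z')(5)), -1))) = Add(Mul(Add(-22824, Mul(-1, -14233)), Pow(-37803, -1)), Mul(-11099, Pow(3, -1))) = Add(Mul(Add(-22824, 14233), Rational(-1, 37803)), Mul(-11099, Rational(1, 3))) = Add(Mul(-8591, Rational(-1, 37803)), Rational(-11099, 3)) = Add(Rational(8591, 37803), Rational(-11099, 3)) = Rational(-46616636, 12601)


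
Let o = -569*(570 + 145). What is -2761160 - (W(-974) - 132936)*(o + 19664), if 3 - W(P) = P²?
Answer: -418770399299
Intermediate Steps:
W(P) = 3 - P²
o = -406835 (o = -569*715 = -406835)
-2761160 - (W(-974) - 132936)*(o + 19664) = -2761160 - ((3 - 1*(-974)²) - 132936)*(-406835 + 19664) = -2761160 - ((3 - 1*948676) - 132936)*(-387171) = -2761160 - ((3 - 948676) - 132936)*(-387171) = -2761160 - (-948673 - 132936)*(-387171) = -2761160 - (-1081609)*(-387171) = -2761160 - 1*418767638139 = -2761160 - 418767638139 = -418770399299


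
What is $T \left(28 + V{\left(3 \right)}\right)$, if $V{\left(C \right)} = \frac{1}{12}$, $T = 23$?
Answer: $\frac{7751}{12} \approx 645.92$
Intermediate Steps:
$V{\left(C \right)} = \frac{1}{12}$
$T \left(28 + V{\left(3 \right)}\right) = 23 \left(28 + \frac{1}{12}\right) = 23 \cdot \frac{337}{12} = \frac{7751}{12}$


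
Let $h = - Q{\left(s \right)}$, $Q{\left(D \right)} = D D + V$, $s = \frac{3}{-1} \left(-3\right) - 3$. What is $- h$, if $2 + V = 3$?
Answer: $37$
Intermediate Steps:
$V = 1$ ($V = -2 + 3 = 1$)
$s = 6$ ($s = 3 \left(-1\right) \left(-3\right) - 3 = \left(-3\right) \left(-3\right) - 3 = 9 - 3 = 6$)
$Q{\left(D \right)} = 1 + D^{2}$ ($Q{\left(D \right)} = D D + 1 = D^{2} + 1 = 1 + D^{2}$)
$h = -37$ ($h = - (1 + 6^{2}) = - (1 + 36) = \left(-1\right) 37 = -37$)
$- h = \left(-1\right) \left(-37\right) = 37$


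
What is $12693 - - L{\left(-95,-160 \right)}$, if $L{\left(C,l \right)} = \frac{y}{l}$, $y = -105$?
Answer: $\frac{406197}{32} \approx 12694.0$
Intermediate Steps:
$L{\left(C,l \right)} = - \frac{105}{l}$
$12693 - - L{\left(-95,-160 \right)} = 12693 - - \frac{-105}{-160} = 12693 - - \frac{\left(-105\right) \left(-1\right)}{160} = 12693 - \left(-1\right) \frac{21}{32} = 12693 - - \frac{21}{32} = 12693 + \frac{21}{32} = \frac{406197}{32}$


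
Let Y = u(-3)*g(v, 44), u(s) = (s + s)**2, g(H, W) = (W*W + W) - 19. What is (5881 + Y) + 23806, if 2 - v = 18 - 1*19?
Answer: 100283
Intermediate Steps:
v = 3 (v = 2 - (18 - 1*19) = 2 - (18 - 19) = 2 - 1*(-1) = 2 + 1 = 3)
g(H, W) = -19 + W + W**2 (g(H, W) = (W**2 + W) - 19 = (W + W**2) - 19 = -19 + W + W**2)
u(s) = 4*s**2 (u(s) = (2*s)**2 = 4*s**2)
Y = 70596 (Y = (4*(-3)**2)*(-19 + 44 + 44**2) = (4*9)*(-19 + 44 + 1936) = 36*1961 = 70596)
(5881 + Y) + 23806 = (5881 + 70596) + 23806 = 76477 + 23806 = 100283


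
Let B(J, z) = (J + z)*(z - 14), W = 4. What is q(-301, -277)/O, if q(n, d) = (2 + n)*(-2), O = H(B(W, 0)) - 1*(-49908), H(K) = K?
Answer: 299/24926 ≈ 0.011996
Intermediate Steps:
B(J, z) = (-14 + z)*(J + z) (B(J, z) = (J + z)*(-14 + z) = (-14 + z)*(J + z))
O = 49852 (O = (0² - 14*4 - 14*0 + 4*0) - 1*(-49908) = (0 - 56 + 0 + 0) + 49908 = -56 + 49908 = 49852)
q(n, d) = -4 - 2*n
q(-301, -277)/O = (-4 - 2*(-301))/49852 = (-4 + 602)*(1/49852) = 598*(1/49852) = 299/24926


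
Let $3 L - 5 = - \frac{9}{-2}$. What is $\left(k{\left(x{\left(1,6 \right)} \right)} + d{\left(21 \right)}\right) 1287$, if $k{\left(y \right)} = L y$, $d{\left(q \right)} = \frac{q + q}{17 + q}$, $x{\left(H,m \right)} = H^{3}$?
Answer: $\frac{208923}{38} \approx 5498.0$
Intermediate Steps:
$L = \frac{19}{6}$ ($L = \frac{5}{3} + \frac{\left(-9\right) \frac{1}{-2}}{3} = \frac{5}{3} + \frac{\left(-9\right) \left(- \frac{1}{2}\right)}{3} = \frac{5}{3} + \frac{1}{3} \cdot \frac{9}{2} = \frac{5}{3} + \frac{3}{2} = \frac{19}{6} \approx 3.1667$)
$d{\left(q \right)} = \frac{2 q}{17 + q}$
$k{\left(y \right)} = \frac{19 y}{6}$
$\left(k{\left(x{\left(1,6 \right)} \right)} + d{\left(21 \right)}\right) 1287 = \left(\frac{19 \cdot 1^{3}}{6} + 2 \cdot 21 \frac{1}{17 + 21}\right) 1287 = \left(\frac{19}{6} \cdot 1 + 2 \cdot 21 \cdot \frac{1}{38}\right) 1287 = \left(\frac{19}{6} + 2 \cdot 21 \cdot \frac{1}{38}\right) 1287 = \left(\frac{19}{6} + \frac{21}{19}\right) 1287 = \frac{487}{114} \cdot 1287 = \frac{208923}{38}$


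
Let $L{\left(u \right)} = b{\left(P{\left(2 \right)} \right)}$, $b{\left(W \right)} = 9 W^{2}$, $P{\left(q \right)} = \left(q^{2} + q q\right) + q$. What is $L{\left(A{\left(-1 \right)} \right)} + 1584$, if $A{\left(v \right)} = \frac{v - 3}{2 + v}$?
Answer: $2484$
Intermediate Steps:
$P{\left(q \right)} = q + 2 q^{2}$ ($P{\left(q \right)} = \left(q^{2} + q^{2}\right) + q = 2 q^{2} + q = q + 2 q^{2}$)
$A{\left(v \right)} = \frac{-3 + v}{2 + v}$
$L{\left(u \right)} = 900$ ($L{\left(u \right)} = 9 \left(2 \left(1 + 2 \cdot 2\right)\right)^{2} = 9 \left(2 \left(1 + 4\right)\right)^{2} = 9 \left(2 \cdot 5\right)^{2} = 9 \cdot 10^{2} = 9 \cdot 100 = 900$)
$L{\left(A{\left(-1 \right)} \right)} + 1584 = 900 + 1584 = 2484$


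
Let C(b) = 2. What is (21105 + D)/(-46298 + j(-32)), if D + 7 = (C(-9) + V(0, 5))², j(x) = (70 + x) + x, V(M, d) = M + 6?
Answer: -10581/23146 ≈ -0.45714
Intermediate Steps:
V(M, d) = 6 + M
j(x) = 70 + 2*x
D = 57 (D = -7 + (2 + (6 + 0))² = -7 + (2 + 6)² = -7 + 8² = -7 + 64 = 57)
(21105 + D)/(-46298 + j(-32)) = (21105 + 57)/(-46298 + (70 + 2*(-32))) = 21162/(-46298 + (70 - 64)) = 21162/(-46298 + 6) = 21162/(-46292) = 21162*(-1/46292) = -10581/23146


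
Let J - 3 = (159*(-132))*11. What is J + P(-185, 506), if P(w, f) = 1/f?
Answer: -116817689/506 ≈ -2.3087e+5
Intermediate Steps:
J = -230865 (J = 3 + (159*(-132))*11 = 3 - 20988*11 = 3 - 230868 = -230865)
J + P(-185, 506) = -230865 + 1/506 = -116817689/506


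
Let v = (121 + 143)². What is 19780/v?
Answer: 4945/17424 ≈ 0.28380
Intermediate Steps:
v = 69696 (v = 264² = 69696)
19780/v = 19780/69696 = 19780*(1/69696) = 4945/17424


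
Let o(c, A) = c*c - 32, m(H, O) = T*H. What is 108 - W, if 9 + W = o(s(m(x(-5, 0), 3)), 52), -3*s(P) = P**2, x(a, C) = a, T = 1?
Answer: 716/9 ≈ 79.556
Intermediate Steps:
m(H, O) = H (m(H, O) = 1*H = H)
s(P) = -P**2/3
o(c, A) = -32 + c**2 (o(c, A) = c**2 - 32 = -32 + c**2)
W = 256/9 (W = -9 + (-32 + (-1/3*(-5)**2)**2) = -9 + (-32 + (-1/3*25)**2) = -9 + (-32 + (-25/3)**2) = -9 + (-32 + 625/9) = -9 + 337/9 = 256/9 ≈ 28.444)
108 - W = 108 - 1*256/9 = 108 - 256/9 = 716/9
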